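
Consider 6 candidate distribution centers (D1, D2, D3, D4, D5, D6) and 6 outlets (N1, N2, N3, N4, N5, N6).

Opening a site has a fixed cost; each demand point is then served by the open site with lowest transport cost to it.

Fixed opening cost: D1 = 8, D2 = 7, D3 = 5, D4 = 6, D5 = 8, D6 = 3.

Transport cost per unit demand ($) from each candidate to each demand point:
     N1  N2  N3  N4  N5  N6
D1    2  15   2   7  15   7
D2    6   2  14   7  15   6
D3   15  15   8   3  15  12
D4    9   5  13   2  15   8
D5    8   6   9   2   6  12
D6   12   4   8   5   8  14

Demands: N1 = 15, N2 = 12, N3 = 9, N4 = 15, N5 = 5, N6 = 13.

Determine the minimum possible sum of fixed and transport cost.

233

Open {D1, D2, D5}: assign each demand point to its cheapest open site.
  N1→D1 15×2=30, N2→D2 12×2=24, N3→D1 9×2=18, N4→D5 15×2=30, N5→D5 5×6=30, N6→D2 13×6=78
  transport cost 210, fixed 23 → total 233.
Compare {D1, D2, D5, D6}: transport cost 210 + fixed 26 = 236.
Compare {D1, D2, D3, D5}: transport cost 210 + fixed 28 = 238.
Compare {D1, D2, D4, D5}: transport cost 210 + fixed 29 = 239.
All other subsets cost ≥ 236. Minimum total cost: 233.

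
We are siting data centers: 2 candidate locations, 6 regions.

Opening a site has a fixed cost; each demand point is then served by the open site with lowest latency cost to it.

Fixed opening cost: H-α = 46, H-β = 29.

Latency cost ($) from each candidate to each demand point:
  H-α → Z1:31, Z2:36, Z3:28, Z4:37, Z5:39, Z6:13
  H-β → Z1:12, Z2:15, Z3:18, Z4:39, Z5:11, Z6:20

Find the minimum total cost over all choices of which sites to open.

144

Open {H-β}: assign each demand point to its cheapest open site.
  Z1→H-β 12, Z2→H-β 15, Z3→H-β 18, Z4→H-β 39, Z5→H-β 11, Z6→H-β 20
  latency cost 115, fixed 29 → total 144.
Compare {H-α, H-β}: latency cost 106 + fixed 75 = 181.
Compare {H-α}: latency cost 184 + fixed 46 = 230.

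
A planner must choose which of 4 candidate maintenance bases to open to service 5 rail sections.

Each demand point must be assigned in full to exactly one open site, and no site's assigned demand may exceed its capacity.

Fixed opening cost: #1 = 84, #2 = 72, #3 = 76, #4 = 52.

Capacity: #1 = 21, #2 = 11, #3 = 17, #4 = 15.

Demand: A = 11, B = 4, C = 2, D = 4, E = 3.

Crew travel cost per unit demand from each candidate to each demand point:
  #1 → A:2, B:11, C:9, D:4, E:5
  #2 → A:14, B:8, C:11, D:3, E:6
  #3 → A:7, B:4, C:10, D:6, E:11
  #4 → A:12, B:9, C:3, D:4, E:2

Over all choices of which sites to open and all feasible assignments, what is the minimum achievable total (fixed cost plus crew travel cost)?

222

Open {#1, #4}; cheapest assignment that respects the capacities:
  #1 (cap 21, load 15): A, D — cost 11×2 + 4×4 = 38
  #4 (cap 15, load 9): B, C, E — cost 4×9 + 2×3 + 3×2 = 48
  Shipping 86, fixed 136 → total 222.
  Any other capacity-feasible assignment to {#1, #4} ships for at least 86.
Compare {#1, #3}: its best feasible assignment gives total 247.
Compare {#3, #4}: its best feasible assignment gives total 249.
Every other set of open sites that can feasibly serve all demand totals ≥ 247 even under its best assignment. Minimum: 222.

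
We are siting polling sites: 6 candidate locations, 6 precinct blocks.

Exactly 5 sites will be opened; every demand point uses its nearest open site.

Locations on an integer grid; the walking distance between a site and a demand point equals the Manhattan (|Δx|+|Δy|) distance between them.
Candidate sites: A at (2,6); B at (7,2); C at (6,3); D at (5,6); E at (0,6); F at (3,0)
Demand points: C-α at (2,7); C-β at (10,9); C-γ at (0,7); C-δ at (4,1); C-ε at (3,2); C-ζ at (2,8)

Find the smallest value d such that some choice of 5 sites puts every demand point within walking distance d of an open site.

8

Open {A, B, C, D, E}.
  Farthest demand point is C-β at walking distance 8 (to D); all others are ≤ 8.
With {A, B, C, D, F} the worst case is 8.
With {A, B, D, E, F} the worst case is 8.
No size-5 selection achieves below 8.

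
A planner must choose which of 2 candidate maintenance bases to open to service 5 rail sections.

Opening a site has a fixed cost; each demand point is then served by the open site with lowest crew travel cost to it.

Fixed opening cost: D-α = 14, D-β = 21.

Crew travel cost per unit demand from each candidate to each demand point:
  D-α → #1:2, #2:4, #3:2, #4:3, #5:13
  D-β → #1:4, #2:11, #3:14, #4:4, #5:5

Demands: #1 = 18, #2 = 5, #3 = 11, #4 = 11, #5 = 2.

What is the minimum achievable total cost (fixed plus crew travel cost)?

151

Open {D-α}: assign each demand point to its cheapest open site.
  #1→D-α 18×2=36, #2→D-α 5×4=20, #3→D-α 11×2=22, #4→D-α 11×3=33, #5→D-α 2×13=26
  crew travel cost 137, fixed 14 → total 151.
Compare {D-α, D-β}: crew travel cost 121 + fixed 35 = 156.
Compare {D-β}: crew travel cost 335 + fixed 21 = 356.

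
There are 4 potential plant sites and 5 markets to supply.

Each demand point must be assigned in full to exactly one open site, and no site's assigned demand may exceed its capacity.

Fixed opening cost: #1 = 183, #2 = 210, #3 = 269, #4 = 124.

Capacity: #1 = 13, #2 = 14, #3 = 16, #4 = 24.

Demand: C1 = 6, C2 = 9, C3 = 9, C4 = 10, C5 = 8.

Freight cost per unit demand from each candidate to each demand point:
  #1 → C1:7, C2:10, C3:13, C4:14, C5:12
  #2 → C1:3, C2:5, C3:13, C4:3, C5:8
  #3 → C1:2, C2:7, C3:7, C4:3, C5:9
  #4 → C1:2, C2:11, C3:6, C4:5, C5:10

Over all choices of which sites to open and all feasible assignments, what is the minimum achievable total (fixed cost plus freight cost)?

Open {#1, #2, #4}; cheapest assignment that respects the capacities:
  #1 (cap 13, load 9): C2 — cost 9×10 = 90
  #2 (cap 14, load 10): C4 — cost 10×3 = 30
  #4 (cap 24, load 23): C1, C3, C5 — cost 6×2 + 9×6 + 8×10 = 146
  Shipping 266, fixed 517 → total 783.
  Any other capacity-feasible assignment to {#1, #2, #4} ships for at least 266.
Compare {#2, #3, #4}: its best feasible assignment gives total 824.
Compare {#1, #3, #4}: its best feasible assignment gives total 842.
Every other set of open sites that can feasibly serve all demand totals ≥ 824 even under its best assignment. Minimum: 783.

783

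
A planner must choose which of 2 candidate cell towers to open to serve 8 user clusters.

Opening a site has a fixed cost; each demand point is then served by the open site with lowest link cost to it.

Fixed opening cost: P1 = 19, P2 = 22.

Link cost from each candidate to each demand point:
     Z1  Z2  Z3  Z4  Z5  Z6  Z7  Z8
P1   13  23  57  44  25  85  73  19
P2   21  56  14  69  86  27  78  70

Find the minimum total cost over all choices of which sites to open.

Open {P1, P2}: assign each demand point to its cheapest open site.
  Z1→P1 13, Z2→P1 23, Z3→P2 14, Z4→P1 44, Z5→P1 25, Z6→P2 27, Z7→P1 73, Z8→P1 19
  link cost 238, fixed 41 → total 279.
Compare {P1}: link cost 339 + fixed 19 = 358.
Compare {P2}: link cost 421 + fixed 22 = 443.

279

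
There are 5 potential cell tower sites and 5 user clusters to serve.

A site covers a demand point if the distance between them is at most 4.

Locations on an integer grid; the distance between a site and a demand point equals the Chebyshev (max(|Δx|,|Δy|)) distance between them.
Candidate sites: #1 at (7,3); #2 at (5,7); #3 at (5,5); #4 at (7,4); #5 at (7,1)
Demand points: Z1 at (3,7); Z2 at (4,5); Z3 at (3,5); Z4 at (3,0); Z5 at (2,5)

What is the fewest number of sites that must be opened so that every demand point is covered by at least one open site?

2

Coverage sets (demand points within 4 of each site):
  #1: {Z1, Z2, Z3, Z4}
  #2: {Z1, Z2, Z3, Z5}
  #3: {Z1, Z2, Z3, Z5}
  #4: {Z1, Z2, Z3, Z4}
  #5: {Z2, Z3, Z4}
No single site covers all 5 demand points.
But {#1, #2} covers everything, so the minimum is 2.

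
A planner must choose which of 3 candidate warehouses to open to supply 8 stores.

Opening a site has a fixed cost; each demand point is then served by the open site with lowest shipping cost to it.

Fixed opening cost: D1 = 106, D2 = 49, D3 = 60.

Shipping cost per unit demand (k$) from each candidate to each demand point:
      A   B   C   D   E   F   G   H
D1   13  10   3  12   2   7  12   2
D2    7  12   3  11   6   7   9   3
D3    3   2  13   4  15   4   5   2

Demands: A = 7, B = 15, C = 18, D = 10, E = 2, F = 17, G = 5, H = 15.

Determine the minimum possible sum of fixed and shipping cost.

Open {D2, D3}: assign each demand point to its cheapest open site.
  A→D3 7×3=21, B→D3 15×2=30, C→D2 18×3=54, D→D3 10×4=40, E→D2 2×6=12, F→D3 17×4=68, G→D3 5×5=25, H→D3 15×2=30
  shipping cost 280, fixed 109 → total 389.
Compare {D1, D3}: shipping cost 272 + fixed 166 = 438.
Compare {D1, D2, D3}: shipping cost 272 + fixed 215 = 487.
Compare {D3}: shipping cost 478 + fixed 60 = 538.
All other subsets cost ≥ 438. Minimum total cost: 389.

389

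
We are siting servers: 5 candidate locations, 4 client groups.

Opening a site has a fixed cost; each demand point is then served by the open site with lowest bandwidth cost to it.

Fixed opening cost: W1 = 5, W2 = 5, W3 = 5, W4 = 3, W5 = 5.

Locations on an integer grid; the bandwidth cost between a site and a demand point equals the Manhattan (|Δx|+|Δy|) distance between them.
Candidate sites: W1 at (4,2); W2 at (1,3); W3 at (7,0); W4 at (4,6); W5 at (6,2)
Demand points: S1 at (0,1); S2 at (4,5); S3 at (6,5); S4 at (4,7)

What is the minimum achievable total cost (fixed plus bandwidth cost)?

16

Open {W2, W4}: assign each demand point to its cheapest open site.
  S1→W2 3, S2→W4 1, S3→W4 3, S4→W4 1
  bandwidth cost 8, fixed 8 → total 16.
Compare {W4}: bandwidth cost 14 + fixed 3 = 17.
Compare {W1, W4}: bandwidth cost 10 + fixed 8 = 18.
Compare {W4, W5}: bandwidth cost 12 + fixed 8 = 20.
All other subsets cost ≥ 17. Minimum total cost: 16.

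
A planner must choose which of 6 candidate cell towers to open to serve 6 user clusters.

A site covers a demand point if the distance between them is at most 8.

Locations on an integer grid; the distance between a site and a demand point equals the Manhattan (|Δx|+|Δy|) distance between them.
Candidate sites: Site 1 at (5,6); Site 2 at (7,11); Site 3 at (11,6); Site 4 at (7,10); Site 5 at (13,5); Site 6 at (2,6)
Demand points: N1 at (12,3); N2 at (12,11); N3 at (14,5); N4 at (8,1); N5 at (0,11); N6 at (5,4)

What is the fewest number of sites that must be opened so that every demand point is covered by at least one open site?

Coverage sets (demand points within 8 of each site):
  Site 1: {N4, N6}
  Site 2: {N2, N5}
  Site 3: {N1, N2, N3, N4, N6}
  Site 4: {N2, N5, N6}
  Site 5: {N1, N2, N3}
  Site 6: {N5, N6}
No single site covers all 6 demand points.
But {Site 2, Site 3} covers everything, so the minimum is 2.

2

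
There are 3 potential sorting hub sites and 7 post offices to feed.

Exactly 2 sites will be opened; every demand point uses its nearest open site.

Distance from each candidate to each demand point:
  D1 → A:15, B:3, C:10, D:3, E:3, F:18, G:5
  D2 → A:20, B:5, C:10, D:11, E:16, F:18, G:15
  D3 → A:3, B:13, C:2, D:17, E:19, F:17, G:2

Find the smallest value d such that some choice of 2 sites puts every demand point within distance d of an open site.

17

Open {D1, D3}.
  Farthest demand point is F at distance 17 (to D3); all others are ≤ 17.
With {D2, D3} the worst case is 17.
With {D1, D2} the worst case is 18.
No size-2 selection achieves below 17.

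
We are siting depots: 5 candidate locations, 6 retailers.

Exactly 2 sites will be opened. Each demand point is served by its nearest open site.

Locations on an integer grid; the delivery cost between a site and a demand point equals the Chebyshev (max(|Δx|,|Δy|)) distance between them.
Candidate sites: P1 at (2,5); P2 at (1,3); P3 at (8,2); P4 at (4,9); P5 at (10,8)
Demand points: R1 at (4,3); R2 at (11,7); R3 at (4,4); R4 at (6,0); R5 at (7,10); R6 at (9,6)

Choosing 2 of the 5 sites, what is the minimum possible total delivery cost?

Open {P1, P5}.
  R1→P1 2, R2→P5 1, R3→P1 2, R4→P1 5, R5→P5 3, R6→P5 2  ⇒ total 15.
Compare {P3, P5}: total 16.
Compare {P2, P5}: total 17.
No size-2 selection does better; minimum is 15.

15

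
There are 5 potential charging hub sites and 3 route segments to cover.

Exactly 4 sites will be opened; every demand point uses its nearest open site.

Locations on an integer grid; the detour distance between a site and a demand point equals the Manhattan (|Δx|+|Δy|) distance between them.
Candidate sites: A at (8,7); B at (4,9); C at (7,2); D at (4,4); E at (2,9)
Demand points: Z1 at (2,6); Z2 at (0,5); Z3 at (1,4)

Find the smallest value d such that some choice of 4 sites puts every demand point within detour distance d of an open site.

Open {A, B, C, D}.
  Farthest demand point is Z2 at detour distance 5 (to D); all others are ≤ 5.
With {A, B, D, E} the worst case is 5.
With {A, C, D, E} the worst case is 5.
No size-4 selection achieves below 5.

5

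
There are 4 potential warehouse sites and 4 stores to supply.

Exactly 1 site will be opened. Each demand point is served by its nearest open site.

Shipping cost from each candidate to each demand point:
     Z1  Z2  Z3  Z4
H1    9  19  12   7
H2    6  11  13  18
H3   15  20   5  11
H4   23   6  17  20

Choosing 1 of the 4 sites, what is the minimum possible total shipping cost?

Open {H1}.
  Z1→H1 9, Z2→H1 19, Z3→H1 12, Z4→H1 7  ⇒ total 47.
Compare {H2}: total 48.
Compare {H3}: total 51.
No size-1 selection does better; minimum is 47.

47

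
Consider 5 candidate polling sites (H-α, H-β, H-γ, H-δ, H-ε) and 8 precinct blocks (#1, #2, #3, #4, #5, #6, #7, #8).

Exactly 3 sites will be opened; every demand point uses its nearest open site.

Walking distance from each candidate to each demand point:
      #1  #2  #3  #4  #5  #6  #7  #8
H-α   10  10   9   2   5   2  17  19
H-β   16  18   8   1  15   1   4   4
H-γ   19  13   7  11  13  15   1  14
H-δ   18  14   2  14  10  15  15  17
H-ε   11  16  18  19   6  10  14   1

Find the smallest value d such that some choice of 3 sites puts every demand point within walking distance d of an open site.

10

Open {H-α, H-β, H-γ}.
  Farthest demand point is #1 at walking distance 10 (to H-α); all others are ≤ 10.
With {H-α, H-β, H-δ} the worst case is 10.
With {H-α, H-β, H-ε} the worst case is 10.
No size-3 selection achieves below 10.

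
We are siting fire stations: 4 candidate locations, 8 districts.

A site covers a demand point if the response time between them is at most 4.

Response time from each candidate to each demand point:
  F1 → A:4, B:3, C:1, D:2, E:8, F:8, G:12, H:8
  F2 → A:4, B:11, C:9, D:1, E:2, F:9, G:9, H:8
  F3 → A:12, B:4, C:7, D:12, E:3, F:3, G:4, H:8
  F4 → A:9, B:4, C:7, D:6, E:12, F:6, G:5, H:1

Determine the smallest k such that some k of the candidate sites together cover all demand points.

3

Coverage sets (demand points within 4 of each site):
  F1: {A, B, C, D}
  F2: {A, D, E}
  F3: {B, E, F, G}
  F4: {B, H}
No 2 sites suffice: every size-2 union leaves at least one demand point uncovered.
But {F1, F3, F4} covers everything, so the minimum is 3.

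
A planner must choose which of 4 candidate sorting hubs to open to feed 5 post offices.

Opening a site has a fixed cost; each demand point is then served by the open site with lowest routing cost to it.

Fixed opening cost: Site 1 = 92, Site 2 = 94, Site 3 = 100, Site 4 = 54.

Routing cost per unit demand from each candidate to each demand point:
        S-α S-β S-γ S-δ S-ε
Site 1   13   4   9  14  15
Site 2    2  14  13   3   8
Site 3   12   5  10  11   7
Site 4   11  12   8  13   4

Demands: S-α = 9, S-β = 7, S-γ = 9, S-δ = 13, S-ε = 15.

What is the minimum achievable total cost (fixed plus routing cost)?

421

Open {Site 2, Site 4}: assign each demand point to its cheapest open site.
  S-α→Site 2 9×2=18, S-β→Site 4 7×12=84, S-γ→Site 4 9×8=72, S-δ→Site 2 13×3=39, S-ε→Site 4 15×4=60
  routing cost 273, fixed 148 → total 421.
Compare {Site 1, Site 2, Site 4}: routing cost 217 + fixed 240 = 457.
Compare {Site 1, Site 2}: routing cost 286 + fixed 186 = 472.
Compare {Site 2, Site 3, Site 4}: routing cost 224 + fixed 248 = 472.
All other subsets cost ≥ 457. Minimum total cost: 421.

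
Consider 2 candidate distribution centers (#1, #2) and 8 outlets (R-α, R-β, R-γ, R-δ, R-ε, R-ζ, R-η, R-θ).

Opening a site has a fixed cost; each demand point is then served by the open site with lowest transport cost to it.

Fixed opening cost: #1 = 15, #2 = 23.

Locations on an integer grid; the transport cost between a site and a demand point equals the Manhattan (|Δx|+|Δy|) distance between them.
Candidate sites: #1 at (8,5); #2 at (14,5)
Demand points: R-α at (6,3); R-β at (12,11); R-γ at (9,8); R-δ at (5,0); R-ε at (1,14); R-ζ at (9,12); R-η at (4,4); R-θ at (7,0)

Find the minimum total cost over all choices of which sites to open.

Open {#1}: assign each demand point to its cheapest open site.
  R-α→#1 4, R-β→#1 10, R-γ→#1 4, R-δ→#1 8, R-ε→#1 16, R-ζ→#1 8, R-η→#1 5, R-θ→#1 6
  transport cost 61, fixed 15 → total 76.
Compare {#1, #2}: transport cost 59 + fixed 38 = 97.
Compare {#2}: transport cost 97 + fixed 23 = 120.

76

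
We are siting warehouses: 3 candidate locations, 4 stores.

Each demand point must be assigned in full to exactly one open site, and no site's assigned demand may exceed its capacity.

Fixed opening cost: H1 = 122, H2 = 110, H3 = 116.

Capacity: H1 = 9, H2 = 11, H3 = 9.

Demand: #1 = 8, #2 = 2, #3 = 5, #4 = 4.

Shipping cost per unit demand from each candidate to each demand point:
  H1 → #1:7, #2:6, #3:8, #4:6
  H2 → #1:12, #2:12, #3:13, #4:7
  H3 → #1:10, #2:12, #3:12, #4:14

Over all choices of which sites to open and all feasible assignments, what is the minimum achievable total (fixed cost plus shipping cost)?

Open {H1, H2}; cheapest assignment that respects the capacities:
  H1 (cap 9, load 8): #1 — cost 8×7 = 56
  H2 (cap 11, load 11): #2, #3, #4 — cost 2×12 + 5×13 + 4×7 = 117
  Shipping 173, fixed 232 → total 405.
  Any other capacity-feasible assignment to {H1, H2} ships for at least 173.
Compare {H2, H3}: its best feasible assignment gives total 423.
Compare {H1, H2, H3}: its best feasible assignment gives total 508.
Every other set of open sites that can feasibly serve all demand totals ≥ 423 even under its best assignment. Minimum: 405.

405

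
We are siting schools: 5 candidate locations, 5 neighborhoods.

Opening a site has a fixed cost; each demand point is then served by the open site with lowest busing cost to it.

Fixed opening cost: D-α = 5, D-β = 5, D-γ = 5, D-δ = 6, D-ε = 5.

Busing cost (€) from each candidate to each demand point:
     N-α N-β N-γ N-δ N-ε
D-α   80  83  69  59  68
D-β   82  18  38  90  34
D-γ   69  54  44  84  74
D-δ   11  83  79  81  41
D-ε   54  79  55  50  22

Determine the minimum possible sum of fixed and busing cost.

Open {D-β, D-δ, D-ε}: assign each demand point to its cheapest open site.
  N-α→D-δ 11, N-β→D-β 18, N-γ→D-β 38, N-δ→D-ε 50, N-ε→D-ε 22
  busing cost 139, fixed 16 → total 155.
Compare {D-α, D-β, D-δ, D-ε}: busing cost 139 + fixed 21 = 160.
Compare {D-β, D-γ, D-δ, D-ε}: busing cost 139 + fixed 21 = 160.
Compare {D-α, D-β, D-γ, D-δ, D-ε}: busing cost 139 + fixed 26 = 165.
All other subsets cost ≥ 160. Minimum total cost: 155.

155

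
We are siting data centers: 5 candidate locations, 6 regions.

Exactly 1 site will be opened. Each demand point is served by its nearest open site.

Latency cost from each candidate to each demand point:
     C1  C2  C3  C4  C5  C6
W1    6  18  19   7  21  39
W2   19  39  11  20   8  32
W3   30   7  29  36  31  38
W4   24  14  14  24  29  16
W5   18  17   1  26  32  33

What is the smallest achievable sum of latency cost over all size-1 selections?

110

Open {W1}.
  C1→W1 6, C2→W1 18, C3→W1 19, C4→W1 7, C5→W1 21, C6→W1 39  ⇒ total 110.
Compare {W4}: total 121.
Compare {W5}: total 127.
No size-1 selection does better; minimum is 110.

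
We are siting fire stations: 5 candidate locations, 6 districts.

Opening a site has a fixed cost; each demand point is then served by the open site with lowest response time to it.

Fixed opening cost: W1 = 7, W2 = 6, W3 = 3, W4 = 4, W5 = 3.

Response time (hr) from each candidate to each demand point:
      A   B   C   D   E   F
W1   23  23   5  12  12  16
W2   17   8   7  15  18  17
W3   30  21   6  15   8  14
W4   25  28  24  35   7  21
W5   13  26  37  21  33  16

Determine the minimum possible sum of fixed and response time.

76

Open {W2, W3, W5}: assign each demand point to its cheapest open site.
  A→W5 13, B→W2 8, C→W3 6, D→W2 15, E→W3 8, F→W3 14
  response time 64, fixed 12 → total 76.
Compare {W2, W3}: response time 68 + fixed 9 = 77.
Compare {W2, W4, W5}: response time 66 + fixed 13 = 79.
Compare {W1, W2, W3, W5}: response time 60 + fixed 19 = 79.
All other subsets cost ≥ 77. Minimum total cost: 76.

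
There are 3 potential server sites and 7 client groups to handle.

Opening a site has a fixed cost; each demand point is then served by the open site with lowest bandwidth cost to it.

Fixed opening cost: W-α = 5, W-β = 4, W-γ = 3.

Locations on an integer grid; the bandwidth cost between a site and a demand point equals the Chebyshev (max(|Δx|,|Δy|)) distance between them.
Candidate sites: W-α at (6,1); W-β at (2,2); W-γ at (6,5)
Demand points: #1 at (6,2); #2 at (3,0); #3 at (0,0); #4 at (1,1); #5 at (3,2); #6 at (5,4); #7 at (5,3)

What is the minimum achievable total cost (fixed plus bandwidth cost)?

Open {W-β, W-γ}: assign each demand point to its cheapest open site.
  #1→W-γ 3, #2→W-β 2, #3→W-β 2, #4→W-β 1, #5→W-β 1, #6→W-γ 1, #7→W-γ 2
  bandwidth cost 12, fixed 7 → total 19.
Compare {W-β}: bandwidth cost 16 + fixed 4 = 20.
Compare {W-α, W-β}: bandwidth cost 12 + fixed 9 = 21.
Compare {W-α, W-β, W-γ}: bandwidth cost 10 + fixed 12 = 22.
All other subsets cost ≥ 20. Minimum total cost: 19.

19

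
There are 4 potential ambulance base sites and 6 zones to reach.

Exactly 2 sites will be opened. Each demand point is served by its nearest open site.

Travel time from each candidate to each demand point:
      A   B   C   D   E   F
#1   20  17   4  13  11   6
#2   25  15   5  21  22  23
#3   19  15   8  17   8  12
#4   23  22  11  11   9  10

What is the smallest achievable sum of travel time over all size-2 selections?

Open {#1, #3}.
  A→#3 19, B→#3 15, C→#1 4, D→#1 13, E→#3 8, F→#1 6  ⇒ total 65.
Compare {#1, #4}: total 67.
Compare {#1, #2}: total 69.
No size-2 selection does better; minimum is 65.

65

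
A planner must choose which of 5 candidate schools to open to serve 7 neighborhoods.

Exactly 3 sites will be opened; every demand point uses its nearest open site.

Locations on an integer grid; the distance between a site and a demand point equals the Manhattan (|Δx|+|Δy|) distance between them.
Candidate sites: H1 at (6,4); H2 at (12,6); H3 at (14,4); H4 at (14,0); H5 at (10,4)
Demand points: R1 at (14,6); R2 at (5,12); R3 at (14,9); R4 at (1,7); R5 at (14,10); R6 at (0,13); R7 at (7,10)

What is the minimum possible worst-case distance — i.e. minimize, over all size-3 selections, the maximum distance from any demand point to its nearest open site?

15

Open {H1, H2, H3}.
  Farthest demand point is R6 at distance 15 (to H1); all others are ≤ 15.
With {H1, H2, H4} the worst case is 15.
With {H1, H2, H5} the worst case is 15.
No size-3 selection achieves below 15.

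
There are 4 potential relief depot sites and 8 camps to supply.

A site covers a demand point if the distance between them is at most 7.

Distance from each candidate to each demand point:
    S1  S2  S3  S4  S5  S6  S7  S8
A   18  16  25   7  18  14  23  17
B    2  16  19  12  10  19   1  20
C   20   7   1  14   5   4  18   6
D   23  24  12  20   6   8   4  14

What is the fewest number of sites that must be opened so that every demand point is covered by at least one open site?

Coverage sets (demand points within 7 of each site):
  A: {S4}
  B: {S1, S7}
  C: {S2, S3, S5, S6, S8}
  D: {S5, S7}
No 2 sites suffice: every size-2 union leaves at least one demand point uncovered.
But {A, B, C} covers everything, so the minimum is 3.

3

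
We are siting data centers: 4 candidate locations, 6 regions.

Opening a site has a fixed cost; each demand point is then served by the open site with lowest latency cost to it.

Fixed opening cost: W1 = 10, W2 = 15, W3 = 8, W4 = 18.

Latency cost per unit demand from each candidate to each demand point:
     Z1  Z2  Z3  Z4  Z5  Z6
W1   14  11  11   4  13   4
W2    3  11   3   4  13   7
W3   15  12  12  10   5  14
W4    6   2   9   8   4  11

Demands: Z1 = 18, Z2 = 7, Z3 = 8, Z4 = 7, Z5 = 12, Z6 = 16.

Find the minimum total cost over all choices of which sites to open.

Open {W1, W2, W4}: assign each demand point to its cheapest open site.
  Z1→W2 18×3=54, Z2→W4 7×2=14, Z3→W2 8×3=24, Z4→W1 7×4=28, Z5→W4 12×4=48, Z6→W1 16×4=64
  latency cost 232, fixed 43 → total 275.
Compare {W1, W2, W3, W4}: latency cost 232 + fixed 51 = 283.
Compare {W2, W4}: latency cost 280 + fixed 33 = 313.
Compare {W2, W3, W4}: latency cost 280 + fixed 41 = 321.
All other subsets cost ≥ 283. Minimum total cost: 275.

275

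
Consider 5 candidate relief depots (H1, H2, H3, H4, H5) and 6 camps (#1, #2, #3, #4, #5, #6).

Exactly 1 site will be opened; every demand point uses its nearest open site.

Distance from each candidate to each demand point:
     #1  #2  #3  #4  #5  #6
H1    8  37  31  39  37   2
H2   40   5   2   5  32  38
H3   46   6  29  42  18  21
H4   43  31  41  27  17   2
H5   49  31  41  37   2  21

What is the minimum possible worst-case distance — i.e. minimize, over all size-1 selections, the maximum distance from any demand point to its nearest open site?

39

Open {H1}.
  Farthest demand point is #4 at distance 39 (to H1); all others are ≤ 39.
With {H2} the worst case is 40.
With {H4} the worst case is 43.
No size-1 selection achieves below 39.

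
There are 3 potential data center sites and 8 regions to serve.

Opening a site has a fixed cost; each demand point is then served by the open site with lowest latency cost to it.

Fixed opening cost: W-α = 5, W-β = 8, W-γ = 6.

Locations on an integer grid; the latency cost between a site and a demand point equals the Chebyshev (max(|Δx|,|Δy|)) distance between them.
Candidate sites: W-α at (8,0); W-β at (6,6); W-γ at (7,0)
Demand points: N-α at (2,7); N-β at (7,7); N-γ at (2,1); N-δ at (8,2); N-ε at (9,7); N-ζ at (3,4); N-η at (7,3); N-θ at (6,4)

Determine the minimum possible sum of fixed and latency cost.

33

Open {W-β}: assign each demand point to its cheapest open site.
  N-α→W-β 4, N-β→W-β 1, N-γ→W-β 5, N-δ→W-β 4, N-ε→W-β 3, N-ζ→W-β 3, N-η→W-β 3, N-θ→W-β 2
  latency cost 25, fixed 8 → total 33.
Compare {W-α, W-β}: latency cost 23 + fixed 13 = 36.
Compare {W-β, W-γ}: latency cost 23 + fixed 14 = 37.
Compare {W-α, W-β, W-γ}: latency cost 23 + fixed 19 = 42.
All other subsets cost ≥ 36. Minimum total cost: 33.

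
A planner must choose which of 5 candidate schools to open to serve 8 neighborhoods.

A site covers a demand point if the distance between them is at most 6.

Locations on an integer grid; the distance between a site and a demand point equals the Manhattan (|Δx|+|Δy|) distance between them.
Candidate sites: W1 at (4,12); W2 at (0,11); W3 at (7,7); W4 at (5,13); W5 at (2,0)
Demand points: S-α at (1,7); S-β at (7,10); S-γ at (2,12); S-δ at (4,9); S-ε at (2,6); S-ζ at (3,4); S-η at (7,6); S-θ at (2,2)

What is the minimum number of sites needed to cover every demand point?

Coverage sets (demand points within 6 of each site):
  W1: {S-β, S-γ, S-δ}
  W2: {S-α, S-γ, S-δ}
  W3: {S-α, S-β, S-δ, S-ε, S-η}
  W4: {S-β, S-γ, S-δ}
  W5: {S-ε, S-ζ, S-θ}
No 2 sites suffice: every size-2 union leaves at least one demand point uncovered.
But {W1, W3, W5} covers everything, so the minimum is 3.

3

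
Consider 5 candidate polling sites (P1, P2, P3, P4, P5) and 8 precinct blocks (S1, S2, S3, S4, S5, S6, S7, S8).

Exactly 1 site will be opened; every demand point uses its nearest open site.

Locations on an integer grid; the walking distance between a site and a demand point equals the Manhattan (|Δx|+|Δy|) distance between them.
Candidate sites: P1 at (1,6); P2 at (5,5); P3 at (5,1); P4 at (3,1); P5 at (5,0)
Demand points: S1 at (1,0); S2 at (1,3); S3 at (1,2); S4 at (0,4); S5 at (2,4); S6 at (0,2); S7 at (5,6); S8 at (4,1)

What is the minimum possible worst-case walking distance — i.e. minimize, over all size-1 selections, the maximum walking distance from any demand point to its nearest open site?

7

Open {P4}.
  Farthest demand point is S7 at walking distance 7 (to P4); all others are ≤ 7.
With {P1} the worst case is 8.
With {P3} the worst case is 8.
No size-1 selection achieves below 7.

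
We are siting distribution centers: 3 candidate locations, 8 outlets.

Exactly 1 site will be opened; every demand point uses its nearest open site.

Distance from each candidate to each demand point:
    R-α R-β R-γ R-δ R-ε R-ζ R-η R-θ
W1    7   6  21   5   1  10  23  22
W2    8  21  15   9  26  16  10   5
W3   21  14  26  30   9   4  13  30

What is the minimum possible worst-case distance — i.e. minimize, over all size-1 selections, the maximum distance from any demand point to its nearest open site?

23

Open {W1}.
  Farthest demand point is R-η at distance 23 (to W1); all others are ≤ 23.
With {W2} the worst case is 26.
With {W3} the worst case is 30.
No size-1 selection achieves below 23.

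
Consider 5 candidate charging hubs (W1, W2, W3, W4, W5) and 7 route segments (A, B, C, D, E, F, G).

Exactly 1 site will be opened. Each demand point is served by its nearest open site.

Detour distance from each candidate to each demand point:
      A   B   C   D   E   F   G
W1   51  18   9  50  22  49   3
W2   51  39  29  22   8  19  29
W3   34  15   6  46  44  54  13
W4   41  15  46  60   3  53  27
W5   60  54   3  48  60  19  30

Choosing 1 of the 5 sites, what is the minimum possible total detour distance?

197

Open {W2}.
  A→W2 51, B→W2 39, C→W2 29, D→W2 22, E→W2 8, F→W2 19, G→W2 29  ⇒ total 197.
Compare {W1}: total 202.
Compare {W3}: total 212.
No size-1 selection does better; minimum is 197.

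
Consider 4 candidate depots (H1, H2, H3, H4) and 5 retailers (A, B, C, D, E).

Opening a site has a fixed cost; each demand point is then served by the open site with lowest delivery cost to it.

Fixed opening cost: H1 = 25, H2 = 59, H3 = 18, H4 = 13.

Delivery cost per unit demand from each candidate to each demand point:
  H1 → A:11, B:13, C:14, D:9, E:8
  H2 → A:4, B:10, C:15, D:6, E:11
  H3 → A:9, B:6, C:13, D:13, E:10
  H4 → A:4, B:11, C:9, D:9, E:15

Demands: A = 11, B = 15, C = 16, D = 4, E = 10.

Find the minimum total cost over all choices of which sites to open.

Open {H3, H4}: assign each demand point to its cheapest open site.
  A→H4 11×4=44, B→H3 15×6=90, C→H4 16×9=144, D→H4 4×9=36, E→H3 10×10=100
  delivery cost 414, fixed 31 → total 445.
Compare {H1, H3, H4}: delivery cost 394 + fixed 56 = 450.
Compare {H2, H3, H4}: delivery cost 402 + fixed 90 = 492.
Compare {H1, H2, H3, H4}: delivery cost 382 + fixed 115 = 497.
All other subsets cost ≥ 450. Minimum total cost: 445.

445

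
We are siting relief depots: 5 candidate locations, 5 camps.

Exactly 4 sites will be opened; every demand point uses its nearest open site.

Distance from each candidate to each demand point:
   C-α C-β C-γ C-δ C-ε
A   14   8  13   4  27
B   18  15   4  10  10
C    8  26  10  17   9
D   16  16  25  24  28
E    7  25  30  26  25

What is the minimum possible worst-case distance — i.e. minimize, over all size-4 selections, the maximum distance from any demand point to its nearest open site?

Open {A, B, C, D}.
  Farthest demand point is C-ε at distance 9 (to C); all others are ≤ 9.
With {A, B, C, E} the worst case is 9.
With {A, B, D, E} the worst case is 10.
No size-4 selection achieves below 9.

9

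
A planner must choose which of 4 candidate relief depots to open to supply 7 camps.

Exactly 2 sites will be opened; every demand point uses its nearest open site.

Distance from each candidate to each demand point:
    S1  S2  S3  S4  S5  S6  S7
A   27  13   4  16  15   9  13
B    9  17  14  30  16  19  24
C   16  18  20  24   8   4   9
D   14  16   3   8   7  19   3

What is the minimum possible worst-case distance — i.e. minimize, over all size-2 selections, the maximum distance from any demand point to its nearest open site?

14

Open {A, D}.
  Farthest demand point is S1 at distance 14 (to D); all others are ≤ 14.
With {A, B} the worst case is 16.
With {A, C} the worst case is 16.
No size-2 selection achieves below 14.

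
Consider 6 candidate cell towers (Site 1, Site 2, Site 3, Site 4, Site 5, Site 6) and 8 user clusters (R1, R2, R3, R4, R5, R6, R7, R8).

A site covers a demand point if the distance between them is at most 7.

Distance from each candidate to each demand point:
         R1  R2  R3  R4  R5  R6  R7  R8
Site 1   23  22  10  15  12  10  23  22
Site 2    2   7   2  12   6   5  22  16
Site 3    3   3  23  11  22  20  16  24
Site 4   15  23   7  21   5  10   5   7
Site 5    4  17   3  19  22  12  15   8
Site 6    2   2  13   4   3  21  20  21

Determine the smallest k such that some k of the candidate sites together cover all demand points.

3

Coverage sets (demand points within 7 of each site):
  Site 1: {}
  Site 2: {R1, R2, R3, R5, R6}
  Site 3: {R1, R2}
  Site 4: {R3, R5, R7, R8}
  Site 5: {R1, R3}
  Site 6: {R1, R2, R4, R5}
No 2 sites suffice: every size-2 union leaves at least one demand point uncovered.
But {Site 2, Site 4, Site 6} covers everything, so the minimum is 3.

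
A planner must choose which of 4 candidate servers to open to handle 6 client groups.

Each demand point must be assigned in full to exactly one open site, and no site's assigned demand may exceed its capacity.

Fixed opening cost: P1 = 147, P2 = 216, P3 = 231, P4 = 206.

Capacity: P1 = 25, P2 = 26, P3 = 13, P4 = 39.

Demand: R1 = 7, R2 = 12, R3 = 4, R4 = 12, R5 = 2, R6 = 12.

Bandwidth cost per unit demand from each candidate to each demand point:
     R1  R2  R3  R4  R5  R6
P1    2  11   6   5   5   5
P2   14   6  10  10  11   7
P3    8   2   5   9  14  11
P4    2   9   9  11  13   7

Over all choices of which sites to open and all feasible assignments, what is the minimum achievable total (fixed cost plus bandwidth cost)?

627

Open {P1, P2}; cheapest assignment that respects the capacities:
  P1 (cap 25, load 25): R1, R3, R4, R5 — cost 7×2 + 4×6 + 12×5 + 2×5 = 108
  P2 (cap 26, load 24): R2, R6 — cost 12×6 + 12×7 = 156
  Shipping 264, fixed 363 → total 627.
  Any other capacity-feasible assignment to {P1, P2} ships for at least 264.
Compare {P1, P4}: its best feasible assignment gives total 653.
Compare {P3, P4}: its best feasible assignment gives total 753.
Every other set of open sites that can feasibly serve all demand totals ≥ 653 even under its best assignment. Minimum: 627.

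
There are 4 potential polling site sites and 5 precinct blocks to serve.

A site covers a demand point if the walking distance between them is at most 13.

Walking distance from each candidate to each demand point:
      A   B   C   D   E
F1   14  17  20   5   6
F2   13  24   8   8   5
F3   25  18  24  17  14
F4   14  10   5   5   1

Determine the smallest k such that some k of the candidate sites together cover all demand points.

Coverage sets (demand points within 13 of each site):
  F1: {D, E}
  F2: {A, C, D, E}
  F3: {}
  F4: {B, C, D, E}
No single site covers all 5 demand points.
But {F2, F4} covers everything, so the minimum is 2.

2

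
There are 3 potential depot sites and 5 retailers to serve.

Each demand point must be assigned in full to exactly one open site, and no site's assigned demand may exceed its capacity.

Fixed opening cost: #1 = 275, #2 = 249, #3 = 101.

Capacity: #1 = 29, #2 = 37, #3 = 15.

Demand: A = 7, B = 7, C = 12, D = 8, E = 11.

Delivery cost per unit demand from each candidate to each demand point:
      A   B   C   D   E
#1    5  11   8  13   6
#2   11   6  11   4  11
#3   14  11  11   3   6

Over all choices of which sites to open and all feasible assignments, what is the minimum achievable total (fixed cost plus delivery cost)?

Open {#2, #3}; cheapest assignment that respects the capacities:
  #2 (cap 37, load 34): A, B, C, D — cost 7×11 + 7×6 + 12×11 + 8×4 = 283
  #3 (cap 15, load 11): E — cost 11×6 = 66
  Shipping 349, fixed 350 → total 699.
  Any other capacity-feasible assignment to {#2, #3} ships for at least 349.
Compare {#1, #2}: its best feasible assignment gives total 831.
Compare {#1, #2, #3}: its best feasible assignment gives total 896.
Every other set of open sites that can feasibly serve all demand totals ≥ 831 even under its best assignment. Minimum: 699.

699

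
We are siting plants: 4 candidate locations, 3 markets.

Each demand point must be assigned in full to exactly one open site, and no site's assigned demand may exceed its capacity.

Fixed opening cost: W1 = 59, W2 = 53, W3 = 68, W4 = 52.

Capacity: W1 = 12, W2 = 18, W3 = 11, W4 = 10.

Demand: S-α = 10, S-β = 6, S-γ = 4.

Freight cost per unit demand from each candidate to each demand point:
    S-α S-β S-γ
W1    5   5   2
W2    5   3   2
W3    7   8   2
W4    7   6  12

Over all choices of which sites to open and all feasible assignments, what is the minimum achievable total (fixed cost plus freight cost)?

Open {W1, W2}; cheapest assignment that respects the capacities:
  W1 (cap 12, load 10): S-α — cost 10×5 = 50
  W2 (cap 18, load 10): S-β, S-γ — cost 6×3 + 4×2 = 26
  Shipping 76, fixed 112 → total 188.
  Any other capacity-feasible assignment to {W1, W2} ships for at least 76.
Compare {W2, W3}: its best feasible assignment gives total 197.
Compare {W2, W4}: its best feasible assignment gives total 199.
Every other set of open sites that can feasibly serve all demand totals ≥ 197 even under its best assignment. Minimum: 188.

188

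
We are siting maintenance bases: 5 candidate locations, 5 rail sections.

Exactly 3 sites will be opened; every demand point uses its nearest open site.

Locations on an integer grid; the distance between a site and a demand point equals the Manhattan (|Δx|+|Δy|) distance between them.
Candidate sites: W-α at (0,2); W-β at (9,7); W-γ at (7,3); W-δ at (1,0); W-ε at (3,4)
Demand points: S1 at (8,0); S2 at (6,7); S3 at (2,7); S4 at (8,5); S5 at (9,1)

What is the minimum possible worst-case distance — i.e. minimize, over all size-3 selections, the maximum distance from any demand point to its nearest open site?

4

Open {W-β, W-γ, W-ε}.
  Farthest demand point is S1 at distance 4 (to W-γ); all others are ≤ 4.
With {W-α, W-γ, W-ε} the worst case is 5.
With {W-γ, W-δ, W-ε} the worst case is 5.
No size-3 selection achieves below 4.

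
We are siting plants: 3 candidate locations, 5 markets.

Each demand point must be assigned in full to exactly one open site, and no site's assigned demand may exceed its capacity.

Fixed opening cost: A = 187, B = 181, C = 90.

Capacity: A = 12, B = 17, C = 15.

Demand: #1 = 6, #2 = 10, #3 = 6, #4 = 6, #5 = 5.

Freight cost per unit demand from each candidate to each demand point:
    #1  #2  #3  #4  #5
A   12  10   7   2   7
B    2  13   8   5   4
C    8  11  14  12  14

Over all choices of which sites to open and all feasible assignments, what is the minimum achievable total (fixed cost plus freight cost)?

Open {A, B, C}; cheapest assignment that respects the capacities:
  A (cap 12, load 12): #3, #4 — cost 6×7 + 6×2 = 54
  B (cap 17, load 11): #1, #5 — cost 6×2 + 5×4 = 32
  C (cap 15, load 10): #2 — cost 10×11 = 110
  Shipping 196, fixed 458 → total 654.
  Any other capacity-feasible assignment to {A, B, C} ships for at least 196.
Total demand is 33 and no other set of sites has combined capacity ≥ 33, so {A, B, C} is the only feasible choice of open sites. Minimum: 654.

654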